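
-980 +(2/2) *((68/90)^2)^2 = -979.67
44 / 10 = 22 / 5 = 4.40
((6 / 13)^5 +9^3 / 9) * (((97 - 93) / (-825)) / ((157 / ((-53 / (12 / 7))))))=1240067871 / 16030575275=0.08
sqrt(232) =2 * sqrt(58) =15.23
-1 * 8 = -8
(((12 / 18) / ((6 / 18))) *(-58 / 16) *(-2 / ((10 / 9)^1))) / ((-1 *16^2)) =-261 / 5120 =-0.05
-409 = -409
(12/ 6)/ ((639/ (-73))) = -146/ 639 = -0.23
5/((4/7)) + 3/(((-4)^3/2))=277/32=8.66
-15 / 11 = -1.36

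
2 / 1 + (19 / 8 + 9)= 107 / 8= 13.38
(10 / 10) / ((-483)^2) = 1 / 233289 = 0.00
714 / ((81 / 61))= 14518 / 27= 537.70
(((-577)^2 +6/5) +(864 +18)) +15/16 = 26705051/80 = 333813.14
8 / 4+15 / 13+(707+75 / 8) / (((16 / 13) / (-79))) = -76509333 / 1664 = -45979.17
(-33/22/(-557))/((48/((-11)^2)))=121/17824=0.01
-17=-17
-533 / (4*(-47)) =533 / 188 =2.84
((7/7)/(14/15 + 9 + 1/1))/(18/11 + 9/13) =715/18204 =0.04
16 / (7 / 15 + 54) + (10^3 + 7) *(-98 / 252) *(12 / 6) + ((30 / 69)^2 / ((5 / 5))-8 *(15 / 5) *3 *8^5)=-9180085595669 / 3889737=-2360078.74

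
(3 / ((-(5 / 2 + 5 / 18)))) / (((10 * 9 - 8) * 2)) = -27 / 4100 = -0.01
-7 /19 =-0.37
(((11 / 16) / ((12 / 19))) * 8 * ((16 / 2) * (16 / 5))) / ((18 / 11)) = 18392 / 135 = 136.24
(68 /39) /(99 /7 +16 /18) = 1428 /12311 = 0.12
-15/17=-0.88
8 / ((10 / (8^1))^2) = 128 / 25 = 5.12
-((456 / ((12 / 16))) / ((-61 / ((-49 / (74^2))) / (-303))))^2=-5092893481536 / 6973753081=-730.29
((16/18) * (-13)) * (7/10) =-364/45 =-8.09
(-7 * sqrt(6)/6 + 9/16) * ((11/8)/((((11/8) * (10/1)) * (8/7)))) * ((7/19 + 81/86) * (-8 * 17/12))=-764337/1045760 + 1783453 * sqrt(6)/1176480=2.98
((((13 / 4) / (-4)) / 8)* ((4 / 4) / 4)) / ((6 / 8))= -13 / 384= -0.03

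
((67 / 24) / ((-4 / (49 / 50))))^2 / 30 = 10778089 / 691200000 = 0.02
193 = 193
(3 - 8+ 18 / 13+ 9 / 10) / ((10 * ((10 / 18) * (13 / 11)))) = -34947 / 84500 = -0.41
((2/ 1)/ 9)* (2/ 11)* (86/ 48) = 43/ 594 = 0.07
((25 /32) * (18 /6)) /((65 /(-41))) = -615 /416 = -1.48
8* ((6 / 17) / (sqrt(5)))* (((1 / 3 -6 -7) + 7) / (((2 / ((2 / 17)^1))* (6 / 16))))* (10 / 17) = -256* sqrt(5) / 867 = -0.66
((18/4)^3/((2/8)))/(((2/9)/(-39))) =-255879/4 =-63969.75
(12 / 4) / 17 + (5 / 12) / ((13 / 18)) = 333 / 442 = 0.75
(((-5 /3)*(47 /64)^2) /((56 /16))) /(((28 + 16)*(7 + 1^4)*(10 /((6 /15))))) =-2209 /75694080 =-0.00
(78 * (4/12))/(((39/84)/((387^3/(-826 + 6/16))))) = -3931317.21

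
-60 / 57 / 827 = -20 / 15713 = -0.00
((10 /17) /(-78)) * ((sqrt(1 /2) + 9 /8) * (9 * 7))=-945 /1768 - 105 * sqrt(2) /442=-0.87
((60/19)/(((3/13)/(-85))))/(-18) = 11050/171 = 64.62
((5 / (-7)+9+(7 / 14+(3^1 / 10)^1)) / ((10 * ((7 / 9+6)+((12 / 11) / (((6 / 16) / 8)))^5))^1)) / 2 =230463981 / 3463465065933250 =0.00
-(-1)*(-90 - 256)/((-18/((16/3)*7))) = 717.63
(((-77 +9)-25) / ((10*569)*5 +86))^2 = 0.00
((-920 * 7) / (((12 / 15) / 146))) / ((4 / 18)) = -5288850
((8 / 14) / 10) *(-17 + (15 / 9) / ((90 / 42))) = -292 / 315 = -0.93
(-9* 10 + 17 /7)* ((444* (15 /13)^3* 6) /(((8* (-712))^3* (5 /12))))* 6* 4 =1240083675 /11101919489024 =0.00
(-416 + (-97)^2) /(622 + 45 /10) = 17986 /1253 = 14.35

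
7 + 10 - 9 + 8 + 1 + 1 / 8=137 / 8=17.12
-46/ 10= -23/ 5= -4.60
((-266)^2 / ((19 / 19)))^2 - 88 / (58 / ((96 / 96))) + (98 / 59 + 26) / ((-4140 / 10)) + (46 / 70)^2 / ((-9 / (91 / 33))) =5006411534.28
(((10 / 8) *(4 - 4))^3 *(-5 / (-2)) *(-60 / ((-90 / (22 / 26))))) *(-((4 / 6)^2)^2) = 0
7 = 7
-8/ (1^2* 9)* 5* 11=-440/ 9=-48.89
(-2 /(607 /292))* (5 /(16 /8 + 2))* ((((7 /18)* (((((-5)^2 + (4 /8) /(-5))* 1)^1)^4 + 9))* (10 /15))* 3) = -218265928279 /607000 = -359581.43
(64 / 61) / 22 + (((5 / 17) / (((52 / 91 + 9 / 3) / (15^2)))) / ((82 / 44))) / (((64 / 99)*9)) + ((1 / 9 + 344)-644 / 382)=8854602803003 / 25726526496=344.18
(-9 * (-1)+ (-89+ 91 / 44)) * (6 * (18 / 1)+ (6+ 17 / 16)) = -8967.03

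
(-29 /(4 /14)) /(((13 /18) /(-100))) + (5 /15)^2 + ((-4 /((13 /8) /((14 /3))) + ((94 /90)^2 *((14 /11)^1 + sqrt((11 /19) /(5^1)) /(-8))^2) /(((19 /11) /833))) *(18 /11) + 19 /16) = 105159760702207 /6814236000 - 12880679 *sqrt(1045) /4467375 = 15339.16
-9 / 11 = -0.82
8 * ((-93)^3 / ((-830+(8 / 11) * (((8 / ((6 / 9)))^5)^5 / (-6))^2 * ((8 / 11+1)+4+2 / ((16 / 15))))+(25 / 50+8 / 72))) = -14015116368 / 304409656117571909917807727460208843568813254578931003319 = -0.00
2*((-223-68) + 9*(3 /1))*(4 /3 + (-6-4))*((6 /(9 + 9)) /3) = 4576 /9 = 508.44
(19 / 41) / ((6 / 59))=1121 / 246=4.56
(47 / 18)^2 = 2209 / 324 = 6.82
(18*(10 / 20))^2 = 81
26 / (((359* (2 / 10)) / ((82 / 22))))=5330 / 3949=1.35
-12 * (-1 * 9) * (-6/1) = -648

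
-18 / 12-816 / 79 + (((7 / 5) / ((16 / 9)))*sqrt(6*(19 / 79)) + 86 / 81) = -9.82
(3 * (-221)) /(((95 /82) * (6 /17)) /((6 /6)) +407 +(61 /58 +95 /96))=-1.62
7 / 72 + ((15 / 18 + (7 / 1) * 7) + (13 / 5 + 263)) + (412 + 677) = 505631 / 360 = 1404.53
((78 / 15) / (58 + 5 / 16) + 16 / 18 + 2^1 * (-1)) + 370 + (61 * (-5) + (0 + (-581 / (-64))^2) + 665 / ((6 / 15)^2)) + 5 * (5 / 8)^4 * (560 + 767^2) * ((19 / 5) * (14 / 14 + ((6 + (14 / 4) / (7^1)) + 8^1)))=3034189968547381 / 114647040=26465488.93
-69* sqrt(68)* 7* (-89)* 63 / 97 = 5416362* sqrt(17) / 97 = 230229.20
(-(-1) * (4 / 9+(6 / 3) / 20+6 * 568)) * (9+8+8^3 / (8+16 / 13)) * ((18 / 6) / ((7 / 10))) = 333457903 / 315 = 1058596.52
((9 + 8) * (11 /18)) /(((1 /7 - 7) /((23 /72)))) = -30107 /62208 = -0.48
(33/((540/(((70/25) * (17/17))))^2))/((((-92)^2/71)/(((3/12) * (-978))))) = -6237847/3427920000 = -0.00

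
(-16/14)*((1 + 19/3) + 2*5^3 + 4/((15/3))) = -30976/105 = -295.01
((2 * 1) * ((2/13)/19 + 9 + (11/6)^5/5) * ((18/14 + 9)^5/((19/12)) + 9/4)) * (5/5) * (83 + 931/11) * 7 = 2244125410.15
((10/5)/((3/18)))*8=96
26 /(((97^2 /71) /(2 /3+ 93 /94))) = 431041 /1326669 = 0.32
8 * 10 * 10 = 800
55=55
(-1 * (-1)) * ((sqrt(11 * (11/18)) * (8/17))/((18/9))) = 0.61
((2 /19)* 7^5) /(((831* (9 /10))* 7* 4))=12005 /142101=0.08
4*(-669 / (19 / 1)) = -2676 / 19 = -140.84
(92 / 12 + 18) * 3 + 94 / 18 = 740 / 9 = 82.22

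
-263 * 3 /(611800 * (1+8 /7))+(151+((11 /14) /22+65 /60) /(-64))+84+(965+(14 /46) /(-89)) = 15681376550873 /13068048000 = 1199.98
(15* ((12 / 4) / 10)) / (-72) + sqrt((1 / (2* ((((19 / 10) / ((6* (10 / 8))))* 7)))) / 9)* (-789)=-1315* sqrt(798) / 266-1 / 16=-139.71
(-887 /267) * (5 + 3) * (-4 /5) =28384 /1335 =21.26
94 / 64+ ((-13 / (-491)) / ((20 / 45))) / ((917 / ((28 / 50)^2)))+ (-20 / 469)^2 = 416121107492263 / 282962229620000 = 1.47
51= 51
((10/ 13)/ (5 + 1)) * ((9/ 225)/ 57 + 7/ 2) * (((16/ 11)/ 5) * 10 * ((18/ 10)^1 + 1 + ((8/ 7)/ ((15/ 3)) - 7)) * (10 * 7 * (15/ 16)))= -252146/ 741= -340.28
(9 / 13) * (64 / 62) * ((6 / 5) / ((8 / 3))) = 648 / 2015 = 0.32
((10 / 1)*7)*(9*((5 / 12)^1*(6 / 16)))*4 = 1575 / 4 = 393.75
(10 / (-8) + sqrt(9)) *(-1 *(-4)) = 7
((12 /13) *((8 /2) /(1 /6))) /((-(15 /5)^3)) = -32 /39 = -0.82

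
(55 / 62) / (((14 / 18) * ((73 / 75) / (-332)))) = -6162750 / 15841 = -389.04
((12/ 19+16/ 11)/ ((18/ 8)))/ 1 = 0.93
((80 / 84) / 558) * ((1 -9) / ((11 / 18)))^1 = -160 / 7161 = -0.02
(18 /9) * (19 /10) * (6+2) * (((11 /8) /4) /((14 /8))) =209 /35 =5.97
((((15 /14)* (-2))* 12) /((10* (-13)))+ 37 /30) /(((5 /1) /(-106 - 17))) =-160187 /4550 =-35.21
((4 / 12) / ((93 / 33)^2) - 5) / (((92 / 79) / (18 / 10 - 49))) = 66624334 / 331545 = 200.95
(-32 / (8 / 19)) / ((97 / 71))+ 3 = -5105 / 97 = -52.63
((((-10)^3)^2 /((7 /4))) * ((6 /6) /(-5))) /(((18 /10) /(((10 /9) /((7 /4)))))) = -160000000 /3969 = -40312.42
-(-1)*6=6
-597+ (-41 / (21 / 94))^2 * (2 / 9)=27337139 / 3969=6887.66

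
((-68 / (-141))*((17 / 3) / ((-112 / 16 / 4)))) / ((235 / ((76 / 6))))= -175712 / 2087505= -0.08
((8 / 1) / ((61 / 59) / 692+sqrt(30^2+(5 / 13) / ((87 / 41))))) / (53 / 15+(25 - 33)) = 338011745760 / 113706052921821223 - 200031070080 * sqrt(1151476755) / 113706052921821223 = -0.06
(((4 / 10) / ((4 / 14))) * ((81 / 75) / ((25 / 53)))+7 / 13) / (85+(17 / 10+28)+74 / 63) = 19164096 / 593133125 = 0.03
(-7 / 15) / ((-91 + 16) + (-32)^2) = -7 / 14235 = -0.00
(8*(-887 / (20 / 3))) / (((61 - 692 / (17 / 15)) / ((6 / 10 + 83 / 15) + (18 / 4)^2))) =23870057 / 467150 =51.10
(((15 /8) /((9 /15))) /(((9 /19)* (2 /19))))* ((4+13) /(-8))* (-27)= 460275 /128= 3595.90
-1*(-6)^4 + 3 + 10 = -1283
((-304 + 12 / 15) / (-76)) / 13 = 379 / 1235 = 0.31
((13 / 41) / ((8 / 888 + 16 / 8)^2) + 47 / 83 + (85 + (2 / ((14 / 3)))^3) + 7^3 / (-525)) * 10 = 740686703408782 / 870676964115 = 850.70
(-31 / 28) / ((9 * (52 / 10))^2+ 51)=-775 / 1568868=-0.00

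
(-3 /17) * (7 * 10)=-210 /17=-12.35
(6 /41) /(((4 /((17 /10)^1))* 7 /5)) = 51 /1148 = 0.04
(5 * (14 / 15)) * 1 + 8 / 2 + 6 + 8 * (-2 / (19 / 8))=7.93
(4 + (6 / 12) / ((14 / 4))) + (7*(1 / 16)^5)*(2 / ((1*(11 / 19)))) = 167248803 / 40370176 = 4.14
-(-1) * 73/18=73/18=4.06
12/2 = 6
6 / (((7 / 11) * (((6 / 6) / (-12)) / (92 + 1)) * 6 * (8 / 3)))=-657.64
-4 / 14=-2 / 7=-0.29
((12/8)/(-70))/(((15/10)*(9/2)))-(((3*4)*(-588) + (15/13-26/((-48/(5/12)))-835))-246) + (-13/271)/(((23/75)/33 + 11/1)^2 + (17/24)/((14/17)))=8064932721438496528679/991311762671761440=8135.62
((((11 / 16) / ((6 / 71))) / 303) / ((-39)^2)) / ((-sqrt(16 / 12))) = -781 *sqrt(3) / 88485696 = -0.00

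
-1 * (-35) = 35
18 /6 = 3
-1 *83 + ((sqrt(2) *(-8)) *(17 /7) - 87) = -170 - 136 *sqrt(2) /7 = -197.48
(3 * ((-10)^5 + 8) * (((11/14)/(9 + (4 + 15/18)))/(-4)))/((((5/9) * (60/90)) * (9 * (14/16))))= 29697624/20335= 1460.42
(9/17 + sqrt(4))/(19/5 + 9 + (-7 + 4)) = 215/833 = 0.26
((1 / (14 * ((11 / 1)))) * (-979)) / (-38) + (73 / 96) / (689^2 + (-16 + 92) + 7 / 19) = 0.17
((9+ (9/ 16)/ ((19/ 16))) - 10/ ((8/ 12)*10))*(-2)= -303/ 19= -15.95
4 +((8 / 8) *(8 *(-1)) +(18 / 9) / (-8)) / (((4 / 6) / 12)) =-289 / 2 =-144.50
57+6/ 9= 173/ 3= 57.67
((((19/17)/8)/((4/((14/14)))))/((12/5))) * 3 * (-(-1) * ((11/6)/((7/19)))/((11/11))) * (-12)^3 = -178695/476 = -375.41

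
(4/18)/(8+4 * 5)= 1/126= 0.01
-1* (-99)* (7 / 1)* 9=6237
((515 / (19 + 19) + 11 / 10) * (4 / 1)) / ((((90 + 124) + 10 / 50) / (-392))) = -103936 / 969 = -107.26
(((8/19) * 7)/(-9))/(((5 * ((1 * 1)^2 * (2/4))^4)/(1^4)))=-896/855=-1.05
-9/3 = -3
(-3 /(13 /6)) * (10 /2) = -90 /13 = -6.92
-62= -62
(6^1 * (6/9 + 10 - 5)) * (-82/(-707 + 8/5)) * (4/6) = 27880/10581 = 2.63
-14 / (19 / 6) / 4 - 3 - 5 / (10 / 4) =-116 / 19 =-6.11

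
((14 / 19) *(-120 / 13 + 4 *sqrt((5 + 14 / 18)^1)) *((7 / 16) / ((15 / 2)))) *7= -686 / 247 + 686 *sqrt(13) / 855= 0.12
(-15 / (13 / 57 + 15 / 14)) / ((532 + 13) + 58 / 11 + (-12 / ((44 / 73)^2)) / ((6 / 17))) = -183920 / 7276629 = -0.03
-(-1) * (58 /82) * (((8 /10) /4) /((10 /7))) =203 /2050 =0.10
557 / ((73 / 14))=7798 / 73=106.82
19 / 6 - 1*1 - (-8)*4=205 / 6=34.17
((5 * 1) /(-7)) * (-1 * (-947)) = -4735 /7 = -676.43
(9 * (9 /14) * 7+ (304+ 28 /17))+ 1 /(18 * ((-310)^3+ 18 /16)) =25243939134575 /72928365246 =346.15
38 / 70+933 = 32674 / 35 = 933.54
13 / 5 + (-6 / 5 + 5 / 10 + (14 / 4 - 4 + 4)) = 27 / 5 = 5.40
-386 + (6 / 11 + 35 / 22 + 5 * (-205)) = -30995 / 22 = -1408.86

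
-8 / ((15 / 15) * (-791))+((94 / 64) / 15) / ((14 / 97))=522847 / 759360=0.69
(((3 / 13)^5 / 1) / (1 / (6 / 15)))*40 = 0.01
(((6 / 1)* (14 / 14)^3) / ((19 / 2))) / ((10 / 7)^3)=1029 / 4750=0.22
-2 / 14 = -1 / 7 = -0.14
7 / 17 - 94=-1591 / 17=-93.59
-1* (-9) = 9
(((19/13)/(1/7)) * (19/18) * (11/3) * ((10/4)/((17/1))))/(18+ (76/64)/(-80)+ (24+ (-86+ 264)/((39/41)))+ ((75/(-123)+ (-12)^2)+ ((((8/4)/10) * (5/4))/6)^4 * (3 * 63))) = 4167961600/266626278801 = 0.02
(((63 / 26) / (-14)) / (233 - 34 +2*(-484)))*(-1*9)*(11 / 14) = -891 / 559832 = -0.00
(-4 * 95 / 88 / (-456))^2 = 25 / 278784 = 0.00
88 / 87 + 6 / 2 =349 / 87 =4.01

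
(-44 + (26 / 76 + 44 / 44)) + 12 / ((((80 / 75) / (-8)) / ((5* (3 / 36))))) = -1523 / 19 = -80.16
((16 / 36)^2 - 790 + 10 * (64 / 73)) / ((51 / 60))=-92365240 / 100521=-918.87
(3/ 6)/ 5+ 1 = 11/ 10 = 1.10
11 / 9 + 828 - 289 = 4862 / 9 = 540.22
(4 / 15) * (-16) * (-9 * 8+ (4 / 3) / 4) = 2752 / 9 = 305.78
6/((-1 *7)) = -6/7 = -0.86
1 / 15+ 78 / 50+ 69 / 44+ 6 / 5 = 14503 / 3300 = 4.39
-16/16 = -1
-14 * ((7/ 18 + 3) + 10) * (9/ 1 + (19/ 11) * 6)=-119777/ 33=-3629.61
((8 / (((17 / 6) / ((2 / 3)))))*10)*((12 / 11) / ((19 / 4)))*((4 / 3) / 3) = 20480 / 10659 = 1.92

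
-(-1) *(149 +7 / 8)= 1199 / 8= 149.88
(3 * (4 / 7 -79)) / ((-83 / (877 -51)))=194346 / 83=2341.52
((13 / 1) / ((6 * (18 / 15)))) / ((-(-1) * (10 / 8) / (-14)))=-182 / 9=-20.22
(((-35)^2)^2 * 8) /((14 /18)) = 15435000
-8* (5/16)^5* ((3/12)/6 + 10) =-753125/3145728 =-0.24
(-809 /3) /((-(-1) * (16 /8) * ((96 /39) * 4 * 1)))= -10517 /768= -13.69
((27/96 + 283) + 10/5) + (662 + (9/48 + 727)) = 53583/32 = 1674.47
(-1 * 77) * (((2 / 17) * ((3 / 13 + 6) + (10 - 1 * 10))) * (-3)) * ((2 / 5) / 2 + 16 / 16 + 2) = 598752 / 1105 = 541.86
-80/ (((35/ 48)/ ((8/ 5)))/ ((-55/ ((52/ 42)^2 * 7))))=152064/ 169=899.79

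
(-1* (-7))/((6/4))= 14/3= 4.67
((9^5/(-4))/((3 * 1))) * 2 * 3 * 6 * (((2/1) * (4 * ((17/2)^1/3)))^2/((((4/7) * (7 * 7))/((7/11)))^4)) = -5688387/234256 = -24.28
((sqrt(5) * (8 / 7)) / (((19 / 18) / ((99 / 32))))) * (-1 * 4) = -1782 * sqrt(5) / 133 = -29.96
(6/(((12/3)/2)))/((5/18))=10.80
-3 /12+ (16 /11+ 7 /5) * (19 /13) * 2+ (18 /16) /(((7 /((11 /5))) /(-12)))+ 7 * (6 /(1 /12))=10167181 /20020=507.85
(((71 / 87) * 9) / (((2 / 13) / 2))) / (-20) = -2769 / 580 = -4.77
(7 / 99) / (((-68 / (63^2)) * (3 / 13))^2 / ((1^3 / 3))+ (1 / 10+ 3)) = 766903410 / 33623745287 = 0.02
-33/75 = -11/25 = -0.44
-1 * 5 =-5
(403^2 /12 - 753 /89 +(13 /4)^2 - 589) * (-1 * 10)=-276551875 /2136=-129471.85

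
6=6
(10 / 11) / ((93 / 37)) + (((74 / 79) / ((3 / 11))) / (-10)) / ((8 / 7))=65897 / 1077560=0.06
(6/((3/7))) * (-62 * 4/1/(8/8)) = -3472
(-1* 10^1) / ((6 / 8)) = -40 / 3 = -13.33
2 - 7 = -5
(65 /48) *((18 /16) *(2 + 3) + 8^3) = 269165 /384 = 700.95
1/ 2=0.50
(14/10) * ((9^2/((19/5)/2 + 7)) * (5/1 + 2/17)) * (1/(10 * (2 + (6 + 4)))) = 16443/30260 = 0.54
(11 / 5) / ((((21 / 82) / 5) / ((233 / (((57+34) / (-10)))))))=-2101660 / 1911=-1099.77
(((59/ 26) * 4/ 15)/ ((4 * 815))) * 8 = 236/ 158925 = 0.00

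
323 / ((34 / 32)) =304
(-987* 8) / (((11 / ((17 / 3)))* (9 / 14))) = -626416 / 99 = -6327.43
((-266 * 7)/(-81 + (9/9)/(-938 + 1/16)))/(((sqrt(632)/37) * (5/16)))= 4135569032 * sqrt(158)/480155285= 108.26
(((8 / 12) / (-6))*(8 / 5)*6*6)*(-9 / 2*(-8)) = -1152 / 5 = -230.40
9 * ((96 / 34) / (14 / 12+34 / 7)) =18144 / 4301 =4.22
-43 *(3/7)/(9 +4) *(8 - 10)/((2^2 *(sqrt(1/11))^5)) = 15609 *sqrt(11)/182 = 284.45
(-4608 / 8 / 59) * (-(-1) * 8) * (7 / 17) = -32256 / 1003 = -32.16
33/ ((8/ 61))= 2013/ 8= 251.62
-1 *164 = -164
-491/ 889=-0.55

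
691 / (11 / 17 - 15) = -48.14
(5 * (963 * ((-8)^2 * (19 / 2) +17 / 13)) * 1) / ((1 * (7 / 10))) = 381396150 / 91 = 4191166.48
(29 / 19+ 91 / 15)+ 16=6724 / 285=23.59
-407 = -407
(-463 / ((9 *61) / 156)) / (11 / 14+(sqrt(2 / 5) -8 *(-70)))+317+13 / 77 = 4718896 *sqrt(10) / 56398882179+458784893043966 / 1447571309261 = 316.93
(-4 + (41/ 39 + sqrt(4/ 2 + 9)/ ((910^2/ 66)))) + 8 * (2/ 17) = -1331/ 663 + 33 * sqrt(11)/ 414050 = -2.01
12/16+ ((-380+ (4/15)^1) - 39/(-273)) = -159113/420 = -378.84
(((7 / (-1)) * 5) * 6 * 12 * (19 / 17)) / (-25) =9576 / 85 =112.66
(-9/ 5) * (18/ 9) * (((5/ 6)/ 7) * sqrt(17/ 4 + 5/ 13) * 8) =-12 * sqrt(3133)/ 91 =-7.38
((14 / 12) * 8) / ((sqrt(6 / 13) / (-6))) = -28 * sqrt(78) / 3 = -82.43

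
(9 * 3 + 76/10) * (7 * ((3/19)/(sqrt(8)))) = 3633 * sqrt(2)/380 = 13.52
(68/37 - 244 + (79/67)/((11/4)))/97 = -6591828/2645093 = -2.49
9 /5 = 1.80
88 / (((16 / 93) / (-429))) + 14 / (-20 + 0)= -1097171 / 5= -219434.20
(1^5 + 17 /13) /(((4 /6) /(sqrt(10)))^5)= 91125* sqrt(10) /52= 5541.59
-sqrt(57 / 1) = -sqrt(57) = -7.55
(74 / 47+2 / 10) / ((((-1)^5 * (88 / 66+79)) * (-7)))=1251 / 396445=0.00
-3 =-3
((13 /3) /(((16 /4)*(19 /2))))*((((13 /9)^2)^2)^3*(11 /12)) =3331626172514783 /386363605906008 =8.62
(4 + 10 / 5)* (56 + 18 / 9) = 348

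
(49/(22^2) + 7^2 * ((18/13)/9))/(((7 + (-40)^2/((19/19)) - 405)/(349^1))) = 16776081/7562984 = 2.22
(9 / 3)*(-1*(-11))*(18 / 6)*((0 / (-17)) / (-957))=0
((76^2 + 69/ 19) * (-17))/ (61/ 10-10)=18668210/ 741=25193.27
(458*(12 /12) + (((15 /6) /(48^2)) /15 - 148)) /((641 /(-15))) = -21427205 /2953728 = -7.25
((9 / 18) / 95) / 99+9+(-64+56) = 18811 / 18810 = 1.00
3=3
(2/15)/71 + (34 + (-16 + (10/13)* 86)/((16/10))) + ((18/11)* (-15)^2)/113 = 2361336841/34418670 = 68.61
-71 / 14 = -5.07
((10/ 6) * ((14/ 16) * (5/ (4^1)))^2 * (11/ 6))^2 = 4539390625/ 339738624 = 13.36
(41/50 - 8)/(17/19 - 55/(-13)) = -88673/63300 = -1.40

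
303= 303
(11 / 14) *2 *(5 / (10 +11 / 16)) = 880 / 1197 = 0.74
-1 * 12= -12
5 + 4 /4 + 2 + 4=12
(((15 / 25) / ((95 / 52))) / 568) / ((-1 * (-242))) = 39 / 16322900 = 0.00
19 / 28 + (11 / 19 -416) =-220643 / 532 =-414.74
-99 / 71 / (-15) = 33 / 355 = 0.09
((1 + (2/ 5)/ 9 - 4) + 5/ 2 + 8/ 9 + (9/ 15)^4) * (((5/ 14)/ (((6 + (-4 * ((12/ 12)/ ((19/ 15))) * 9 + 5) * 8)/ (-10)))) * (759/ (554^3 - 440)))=10147577/ 205074418046400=0.00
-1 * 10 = -10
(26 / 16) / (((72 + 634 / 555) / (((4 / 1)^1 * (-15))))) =-108225 / 81188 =-1.33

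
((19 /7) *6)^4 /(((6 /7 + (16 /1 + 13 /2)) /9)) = 27105.04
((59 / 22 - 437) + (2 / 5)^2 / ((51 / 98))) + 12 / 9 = -12136601 / 28050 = -432.68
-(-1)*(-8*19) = -152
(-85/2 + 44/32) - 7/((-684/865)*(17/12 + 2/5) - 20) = -30260377/741704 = -40.80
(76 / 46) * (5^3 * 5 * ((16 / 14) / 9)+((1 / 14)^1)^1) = 190171 / 1449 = 131.24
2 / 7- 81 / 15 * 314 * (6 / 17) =-355906 / 595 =-598.16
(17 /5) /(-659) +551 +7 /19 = 551.36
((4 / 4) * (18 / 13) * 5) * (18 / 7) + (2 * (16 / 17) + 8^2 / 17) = 36276 / 1547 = 23.45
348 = 348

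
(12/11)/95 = 12/1045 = 0.01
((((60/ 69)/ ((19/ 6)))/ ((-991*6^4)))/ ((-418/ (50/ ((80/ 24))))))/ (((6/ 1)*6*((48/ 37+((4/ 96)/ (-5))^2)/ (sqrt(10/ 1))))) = 92500*sqrt(10)/ 563080987626399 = 0.00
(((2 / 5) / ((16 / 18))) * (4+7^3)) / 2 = 3123 / 40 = 78.08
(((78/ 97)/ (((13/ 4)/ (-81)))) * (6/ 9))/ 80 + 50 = 24169/ 485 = 49.83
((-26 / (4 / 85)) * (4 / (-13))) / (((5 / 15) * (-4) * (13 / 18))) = -2295 / 13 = -176.54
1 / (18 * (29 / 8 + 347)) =4 / 25245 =0.00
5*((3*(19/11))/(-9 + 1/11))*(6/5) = -171/49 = -3.49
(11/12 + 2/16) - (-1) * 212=5113/24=213.04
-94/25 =-3.76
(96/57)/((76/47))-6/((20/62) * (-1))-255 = -424822/1805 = -235.36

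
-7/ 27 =-0.26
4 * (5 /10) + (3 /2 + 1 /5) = 37 /10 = 3.70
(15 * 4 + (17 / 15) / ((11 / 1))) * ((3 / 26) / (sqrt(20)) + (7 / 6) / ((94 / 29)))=9917 * sqrt(5) / 14300 + 42833 / 1980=23.18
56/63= 8/9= 0.89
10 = 10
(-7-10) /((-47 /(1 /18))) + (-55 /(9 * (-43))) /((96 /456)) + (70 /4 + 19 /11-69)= -13092521 /266772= -49.08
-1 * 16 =-16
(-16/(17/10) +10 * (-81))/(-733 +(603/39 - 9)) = 36218/32113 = 1.13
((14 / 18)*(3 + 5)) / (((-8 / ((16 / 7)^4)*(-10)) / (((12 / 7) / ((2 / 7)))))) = 65536 / 5145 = 12.74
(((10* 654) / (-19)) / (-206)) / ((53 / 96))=313920 / 103721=3.03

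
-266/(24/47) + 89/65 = -519.55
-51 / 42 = -17 / 14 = -1.21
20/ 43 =0.47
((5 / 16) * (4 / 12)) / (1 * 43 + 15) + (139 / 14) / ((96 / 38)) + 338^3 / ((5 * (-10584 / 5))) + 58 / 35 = -1397630279 / 383670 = -3642.79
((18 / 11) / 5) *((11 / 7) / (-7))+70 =17132 / 245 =69.93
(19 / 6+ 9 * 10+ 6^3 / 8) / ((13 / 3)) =721 / 26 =27.73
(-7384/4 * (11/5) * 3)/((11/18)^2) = -1794312/55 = -32623.85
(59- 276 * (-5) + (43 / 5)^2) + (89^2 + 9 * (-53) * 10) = 116599 / 25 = 4663.96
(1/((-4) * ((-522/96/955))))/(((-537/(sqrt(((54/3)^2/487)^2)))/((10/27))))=-152800/7584051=-0.02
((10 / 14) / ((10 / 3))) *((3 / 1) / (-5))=-9 / 70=-0.13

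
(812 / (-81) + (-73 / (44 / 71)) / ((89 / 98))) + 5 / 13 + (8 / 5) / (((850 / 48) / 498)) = -413380098841 / 4381269750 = -94.35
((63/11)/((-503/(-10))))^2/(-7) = -56700/30614089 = -0.00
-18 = -18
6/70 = 3/35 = 0.09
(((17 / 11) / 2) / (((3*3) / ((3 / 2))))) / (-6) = -17 / 792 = -0.02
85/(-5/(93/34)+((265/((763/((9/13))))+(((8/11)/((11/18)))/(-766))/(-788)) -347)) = -715846877590845/2935709161572248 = -0.24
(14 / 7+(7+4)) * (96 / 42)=208 / 7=29.71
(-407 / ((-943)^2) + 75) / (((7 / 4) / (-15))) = -4001596080 / 6224743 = -642.85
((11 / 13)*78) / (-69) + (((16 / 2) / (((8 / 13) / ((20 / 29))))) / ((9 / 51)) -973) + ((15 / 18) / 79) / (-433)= -126376191313 / 136896414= -923.15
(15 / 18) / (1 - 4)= -5 / 18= -0.28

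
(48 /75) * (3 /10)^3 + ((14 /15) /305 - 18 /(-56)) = 5472571 /16012500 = 0.34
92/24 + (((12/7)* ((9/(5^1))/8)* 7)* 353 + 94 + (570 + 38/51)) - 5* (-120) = 566528/255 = 2221.68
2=2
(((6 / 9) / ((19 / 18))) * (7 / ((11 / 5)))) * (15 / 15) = 420 / 209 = 2.01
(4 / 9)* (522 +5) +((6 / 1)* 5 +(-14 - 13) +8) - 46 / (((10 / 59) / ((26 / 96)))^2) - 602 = -54631447 / 115200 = -474.23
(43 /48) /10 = 43 /480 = 0.09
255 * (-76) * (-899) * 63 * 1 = 1097625060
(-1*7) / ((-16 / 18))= 63 / 8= 7.88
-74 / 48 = -37 / 24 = -1.54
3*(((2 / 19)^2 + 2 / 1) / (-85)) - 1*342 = -10496448 / 30685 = -342.07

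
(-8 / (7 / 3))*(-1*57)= 1368 / 7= 195.43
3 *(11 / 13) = 33 / 13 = 2.54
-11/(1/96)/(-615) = 352/205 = 1.72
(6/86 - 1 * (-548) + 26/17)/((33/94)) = 12588386/8041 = 1565.52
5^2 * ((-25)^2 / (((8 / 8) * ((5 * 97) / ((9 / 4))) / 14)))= 196875 / 194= 1014.82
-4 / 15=-0.27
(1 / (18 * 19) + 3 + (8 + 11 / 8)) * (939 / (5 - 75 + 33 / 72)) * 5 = -26500145 / 31711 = -835.68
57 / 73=0.78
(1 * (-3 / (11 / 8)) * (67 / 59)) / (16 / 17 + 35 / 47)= -428264 / 291401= -1.47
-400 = -400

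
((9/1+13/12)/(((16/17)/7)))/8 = 14399/1536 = 9.37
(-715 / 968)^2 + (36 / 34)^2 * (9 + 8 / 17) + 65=2897723121 / 38046272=76.16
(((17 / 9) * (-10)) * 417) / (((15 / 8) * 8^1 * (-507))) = 4726 / 4563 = 1.04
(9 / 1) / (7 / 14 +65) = 18 / 131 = 0.14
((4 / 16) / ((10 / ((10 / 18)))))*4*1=0.06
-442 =-442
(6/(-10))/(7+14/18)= -27/350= -0.08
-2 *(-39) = 78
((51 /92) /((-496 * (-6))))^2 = 289 /8329117696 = 0.00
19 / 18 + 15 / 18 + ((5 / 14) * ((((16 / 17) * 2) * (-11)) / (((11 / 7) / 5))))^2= 1444913 / 2601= 555.52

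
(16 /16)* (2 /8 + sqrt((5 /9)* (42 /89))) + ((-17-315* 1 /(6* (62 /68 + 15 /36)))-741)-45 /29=-25111769 /31436 + sqrt(18690) /267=-798.31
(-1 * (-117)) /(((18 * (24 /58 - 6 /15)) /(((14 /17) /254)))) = 13195 /8636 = 1.53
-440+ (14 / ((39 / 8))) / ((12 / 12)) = -17048 / 39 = -437.13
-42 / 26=-21 / 13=-1.62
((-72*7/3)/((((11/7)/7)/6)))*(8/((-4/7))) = 62862.55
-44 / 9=-4.89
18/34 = 9/17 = 0.53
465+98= 563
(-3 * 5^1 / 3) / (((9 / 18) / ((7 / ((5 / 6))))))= -84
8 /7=1.14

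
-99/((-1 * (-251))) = -99/251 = -0.39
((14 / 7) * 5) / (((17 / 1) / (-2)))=-20 / 17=-1.18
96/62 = 48/31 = 1.55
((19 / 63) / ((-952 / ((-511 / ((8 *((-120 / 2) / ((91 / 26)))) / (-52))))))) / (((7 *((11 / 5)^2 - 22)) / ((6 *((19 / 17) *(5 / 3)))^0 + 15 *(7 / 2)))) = -0.03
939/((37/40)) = 37560/37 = 1015.14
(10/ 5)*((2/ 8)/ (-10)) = -1/ 20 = -0.05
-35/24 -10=-275/24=-11.46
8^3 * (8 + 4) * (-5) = -30720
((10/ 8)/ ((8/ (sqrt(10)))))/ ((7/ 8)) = 5 * sqrt(10)/ 28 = 0.56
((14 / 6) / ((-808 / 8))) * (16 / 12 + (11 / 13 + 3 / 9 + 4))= -1778 / 11817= -0.15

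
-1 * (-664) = 664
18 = 18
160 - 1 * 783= -623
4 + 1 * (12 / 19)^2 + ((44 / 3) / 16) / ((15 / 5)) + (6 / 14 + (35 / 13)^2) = 190357109 / 15374268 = 12.38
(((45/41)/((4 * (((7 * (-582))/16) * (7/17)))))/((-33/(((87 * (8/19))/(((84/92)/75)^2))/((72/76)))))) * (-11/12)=-1629981250/85938993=-18.97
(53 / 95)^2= 2809 / 9025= 0.31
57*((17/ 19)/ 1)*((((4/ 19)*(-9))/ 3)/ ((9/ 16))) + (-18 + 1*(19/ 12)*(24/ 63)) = -89368/ 1197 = -74.66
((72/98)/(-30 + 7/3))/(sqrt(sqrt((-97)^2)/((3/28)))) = -54*sqrt(2037)/2761493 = -0.00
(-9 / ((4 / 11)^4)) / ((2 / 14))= -922383 / 256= -3603.06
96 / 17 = 5.65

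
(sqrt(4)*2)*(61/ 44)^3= 226981/ 21296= 10.66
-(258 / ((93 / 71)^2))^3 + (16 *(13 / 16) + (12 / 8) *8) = -81478355124670901 / 23962599387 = -3400230.24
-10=-10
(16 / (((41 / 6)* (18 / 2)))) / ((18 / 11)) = 176 / 1107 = 0.16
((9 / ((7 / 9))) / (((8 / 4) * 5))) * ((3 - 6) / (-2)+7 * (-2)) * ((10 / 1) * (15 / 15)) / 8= -2025 / 112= -18.08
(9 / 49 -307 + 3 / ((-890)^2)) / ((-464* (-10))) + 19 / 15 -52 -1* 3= -29066532480959 / 540275568000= -53.80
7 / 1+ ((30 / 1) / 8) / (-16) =433 / 64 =6.77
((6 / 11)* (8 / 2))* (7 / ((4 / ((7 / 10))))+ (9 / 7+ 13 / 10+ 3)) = 5721 / 385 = 14.86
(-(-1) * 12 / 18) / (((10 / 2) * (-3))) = -2 / 45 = -0.04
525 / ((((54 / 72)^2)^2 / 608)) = 27238400 / 27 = 1008829.63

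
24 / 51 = 8 / 17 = 0.47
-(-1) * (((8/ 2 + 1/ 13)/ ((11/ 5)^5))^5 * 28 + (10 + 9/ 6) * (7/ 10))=6476859056782642614299172449661423/ 804570094767699776161545587690860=8.05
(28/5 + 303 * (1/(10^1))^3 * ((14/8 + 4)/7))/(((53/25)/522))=42743709/29680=1440.15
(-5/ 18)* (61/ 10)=-61/ 36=-1.69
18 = 18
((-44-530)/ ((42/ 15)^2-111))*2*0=0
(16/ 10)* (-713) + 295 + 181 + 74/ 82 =-136099/ 205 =-663.90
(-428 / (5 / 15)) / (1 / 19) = -24396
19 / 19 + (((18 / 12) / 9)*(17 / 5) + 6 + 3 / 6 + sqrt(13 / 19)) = sqrt(247) / 19 + 121 / 15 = 8.89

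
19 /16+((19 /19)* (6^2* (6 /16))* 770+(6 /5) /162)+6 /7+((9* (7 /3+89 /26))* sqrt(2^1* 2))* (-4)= 9982.59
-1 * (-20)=20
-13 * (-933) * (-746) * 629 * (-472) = 2686312095792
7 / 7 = 1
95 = 95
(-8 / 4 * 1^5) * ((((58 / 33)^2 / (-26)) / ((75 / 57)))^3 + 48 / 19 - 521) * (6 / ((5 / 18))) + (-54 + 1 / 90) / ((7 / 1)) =48897100514977614763361 / 2183843935241718750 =22390.38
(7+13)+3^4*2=182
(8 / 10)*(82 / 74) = 164 / 185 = 0.89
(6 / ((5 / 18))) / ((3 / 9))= 324 / 5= 64.80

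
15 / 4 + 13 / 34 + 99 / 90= 5.23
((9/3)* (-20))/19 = -60/19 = -3.16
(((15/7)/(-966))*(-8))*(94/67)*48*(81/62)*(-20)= -73094400/2340779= -31.23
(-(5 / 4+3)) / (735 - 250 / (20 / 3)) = -17 / 2790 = -0.01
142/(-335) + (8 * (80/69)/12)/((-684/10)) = -5160374/11857995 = -0.44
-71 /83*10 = -8.55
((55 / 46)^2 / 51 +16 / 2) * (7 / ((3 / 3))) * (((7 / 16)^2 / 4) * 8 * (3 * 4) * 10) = 1485795395 / 575552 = 2581.51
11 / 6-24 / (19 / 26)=-3535 / 114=-31.01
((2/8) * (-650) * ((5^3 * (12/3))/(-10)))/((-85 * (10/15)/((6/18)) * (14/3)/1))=-4875/476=-10.24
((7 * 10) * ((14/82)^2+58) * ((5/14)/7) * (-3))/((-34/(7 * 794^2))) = 2306142768450/28577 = 80699260.54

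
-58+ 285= 227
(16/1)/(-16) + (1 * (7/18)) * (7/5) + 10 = 859/90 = 9.54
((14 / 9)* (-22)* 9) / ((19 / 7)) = -2156 / 19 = -113.47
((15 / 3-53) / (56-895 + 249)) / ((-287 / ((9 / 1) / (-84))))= 18 / 592655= 0.00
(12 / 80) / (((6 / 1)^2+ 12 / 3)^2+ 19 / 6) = 9 / 96190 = 0.00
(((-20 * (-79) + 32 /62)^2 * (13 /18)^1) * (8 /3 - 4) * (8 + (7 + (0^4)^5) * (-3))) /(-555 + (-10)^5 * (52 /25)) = -30052055904 /200421355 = -149.94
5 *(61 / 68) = 4.49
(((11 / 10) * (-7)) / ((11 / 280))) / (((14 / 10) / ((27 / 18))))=-210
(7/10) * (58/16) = 203/80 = 2.54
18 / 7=2.57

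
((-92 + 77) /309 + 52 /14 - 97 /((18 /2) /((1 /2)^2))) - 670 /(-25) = 27.77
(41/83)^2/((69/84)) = 0.30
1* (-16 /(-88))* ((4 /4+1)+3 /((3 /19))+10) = 62 /11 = 5.64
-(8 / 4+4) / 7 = -6 / 7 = -0.86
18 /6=3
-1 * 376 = -376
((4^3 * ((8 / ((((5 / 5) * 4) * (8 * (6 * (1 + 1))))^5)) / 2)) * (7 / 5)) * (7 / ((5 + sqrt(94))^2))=5831 / 776397882654720 - 49 * sqrt(94) / 77639788265472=0.00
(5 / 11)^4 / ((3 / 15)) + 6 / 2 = 47048 / 14641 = 3.21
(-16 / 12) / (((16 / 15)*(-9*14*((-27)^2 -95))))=0.00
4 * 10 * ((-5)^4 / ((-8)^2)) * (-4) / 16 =-3125 / 32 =-97.66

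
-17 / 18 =-0.94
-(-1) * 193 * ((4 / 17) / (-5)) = -772 / 85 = -9.08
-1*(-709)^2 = -502681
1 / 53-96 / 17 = -5071 / 901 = -5.63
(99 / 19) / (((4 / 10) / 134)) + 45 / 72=265415 / 152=1746.15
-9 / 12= -3 / 4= -0.75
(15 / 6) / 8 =5 / 16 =0.31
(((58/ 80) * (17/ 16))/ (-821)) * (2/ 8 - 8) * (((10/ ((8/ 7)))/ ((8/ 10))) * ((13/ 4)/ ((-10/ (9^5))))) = -82122573897/ 53805056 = -1526.30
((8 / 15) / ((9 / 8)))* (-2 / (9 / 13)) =-1664 / 1215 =-1.37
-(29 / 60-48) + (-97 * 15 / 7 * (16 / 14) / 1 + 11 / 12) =-278003 / 1470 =-189.12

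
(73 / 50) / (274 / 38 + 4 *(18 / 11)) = 15257 / 143750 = 0.11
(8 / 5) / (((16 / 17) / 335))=1139 / 2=569.50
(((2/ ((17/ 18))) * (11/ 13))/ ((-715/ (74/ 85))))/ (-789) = 888/ 321129575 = 0.00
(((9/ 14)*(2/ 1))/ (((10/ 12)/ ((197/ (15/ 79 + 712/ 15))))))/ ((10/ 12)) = 15127236/ 1976555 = 7.65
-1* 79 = -79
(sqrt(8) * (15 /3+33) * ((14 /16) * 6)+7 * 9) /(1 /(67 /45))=469 /5+8911 * sqrt(2) /15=933.94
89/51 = 1.75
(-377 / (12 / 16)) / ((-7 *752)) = 0.10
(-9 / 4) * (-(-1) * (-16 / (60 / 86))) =258 / 5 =51.60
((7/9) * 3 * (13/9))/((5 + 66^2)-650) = 91/100197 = 0.00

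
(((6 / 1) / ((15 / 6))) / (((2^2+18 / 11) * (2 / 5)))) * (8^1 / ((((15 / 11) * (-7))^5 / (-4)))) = 56689952 / 131882428125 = 0.00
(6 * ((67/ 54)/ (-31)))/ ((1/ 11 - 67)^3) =0.00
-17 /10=-1.70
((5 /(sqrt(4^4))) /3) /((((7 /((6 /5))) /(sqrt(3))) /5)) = 5 * sqrt(3) /56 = 0.15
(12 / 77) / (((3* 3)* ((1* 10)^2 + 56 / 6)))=1 / 6314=0.00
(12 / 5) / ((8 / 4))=6 / 5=1.20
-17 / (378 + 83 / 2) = -34 / 839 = -0.04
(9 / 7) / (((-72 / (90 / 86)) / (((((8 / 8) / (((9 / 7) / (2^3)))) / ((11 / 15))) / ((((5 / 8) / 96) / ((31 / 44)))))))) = -89280 / 5203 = -17.16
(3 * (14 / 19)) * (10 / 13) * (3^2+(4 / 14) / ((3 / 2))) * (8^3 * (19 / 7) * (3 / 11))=5928960 / 1001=5923.04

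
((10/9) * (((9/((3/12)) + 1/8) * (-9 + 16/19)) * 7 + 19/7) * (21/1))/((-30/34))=4140571/76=54481.20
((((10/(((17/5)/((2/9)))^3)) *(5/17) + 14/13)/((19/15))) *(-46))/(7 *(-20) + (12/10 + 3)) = 981025124900/3403836465939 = 0.29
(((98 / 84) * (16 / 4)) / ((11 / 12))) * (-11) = -56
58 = 58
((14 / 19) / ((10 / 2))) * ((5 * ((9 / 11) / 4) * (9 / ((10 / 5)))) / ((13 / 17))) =9639 / 10868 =0.89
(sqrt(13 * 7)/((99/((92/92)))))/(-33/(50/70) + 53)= 5 * sqrt(91)/3366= 0.01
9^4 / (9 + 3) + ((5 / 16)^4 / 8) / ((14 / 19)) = 4013174371 / 7340032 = 546.75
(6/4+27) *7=399/2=199.50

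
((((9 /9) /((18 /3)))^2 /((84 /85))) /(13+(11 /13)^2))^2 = 206353225 /49134940775424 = 0.00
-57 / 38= -1.50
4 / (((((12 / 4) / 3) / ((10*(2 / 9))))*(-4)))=-20 / 9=-2.22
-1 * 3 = -3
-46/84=-23/42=-0.55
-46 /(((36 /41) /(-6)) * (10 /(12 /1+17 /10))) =129191 /300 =430.64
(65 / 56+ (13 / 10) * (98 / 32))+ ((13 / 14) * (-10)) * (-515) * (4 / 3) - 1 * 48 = 21279997 / 3360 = 6333.33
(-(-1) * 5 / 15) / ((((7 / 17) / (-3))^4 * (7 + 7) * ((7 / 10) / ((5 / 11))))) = 56376675 / 1294139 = 43.56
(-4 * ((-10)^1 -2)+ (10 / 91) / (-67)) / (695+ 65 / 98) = 4097044 / 59380425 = 0.07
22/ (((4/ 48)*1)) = 264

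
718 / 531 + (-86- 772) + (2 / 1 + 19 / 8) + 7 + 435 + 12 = -1691863 / 4248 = -398.27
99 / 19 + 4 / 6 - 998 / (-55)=75311 / 3135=24.02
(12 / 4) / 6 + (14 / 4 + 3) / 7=10 / 7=1.43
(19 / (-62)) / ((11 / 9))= -171 / 682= -0.25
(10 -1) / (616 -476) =9 / 140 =0.06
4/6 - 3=-7/3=-2.33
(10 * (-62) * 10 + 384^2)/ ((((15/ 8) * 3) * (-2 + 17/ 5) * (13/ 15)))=5650240/ 273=20696.85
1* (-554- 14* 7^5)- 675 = -236527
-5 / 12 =-0.42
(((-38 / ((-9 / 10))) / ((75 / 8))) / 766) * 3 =304 / 17235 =0.02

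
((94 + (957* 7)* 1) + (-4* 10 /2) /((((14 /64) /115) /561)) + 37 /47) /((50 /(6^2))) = -34890768792 /8225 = -4242038.76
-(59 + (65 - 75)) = -49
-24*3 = -72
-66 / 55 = -6 / 5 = -1.20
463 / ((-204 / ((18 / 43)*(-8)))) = 5556 / 731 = 7.60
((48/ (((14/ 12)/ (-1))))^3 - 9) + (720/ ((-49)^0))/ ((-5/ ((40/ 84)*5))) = -24008559/ 343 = -69995.80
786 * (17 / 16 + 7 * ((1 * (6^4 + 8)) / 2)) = 28705113 / 8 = 3588139.12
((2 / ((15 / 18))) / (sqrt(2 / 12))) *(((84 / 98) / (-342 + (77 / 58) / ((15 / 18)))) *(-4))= 2784 *sqrt(6) / 115171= 0.06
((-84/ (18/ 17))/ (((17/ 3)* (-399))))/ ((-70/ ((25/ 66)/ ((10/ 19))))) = -1/ 2772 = -0.00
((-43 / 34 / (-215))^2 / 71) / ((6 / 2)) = 1 / 6155700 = 0.00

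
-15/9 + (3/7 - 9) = -215/21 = -10.24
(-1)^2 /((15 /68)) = 68 /15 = 4.53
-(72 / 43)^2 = -5184 / 1849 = -2.80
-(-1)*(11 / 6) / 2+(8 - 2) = 83 / 12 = 6.92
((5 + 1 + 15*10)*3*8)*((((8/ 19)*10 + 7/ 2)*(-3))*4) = -6581952/ 19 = -346418.53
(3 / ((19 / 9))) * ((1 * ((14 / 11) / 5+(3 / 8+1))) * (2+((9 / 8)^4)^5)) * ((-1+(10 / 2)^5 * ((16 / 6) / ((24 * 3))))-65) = 733018982782121002008897 / 507285462027012669440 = 1444.98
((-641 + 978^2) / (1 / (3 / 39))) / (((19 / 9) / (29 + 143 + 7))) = 1539863073 / 247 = 6234263.45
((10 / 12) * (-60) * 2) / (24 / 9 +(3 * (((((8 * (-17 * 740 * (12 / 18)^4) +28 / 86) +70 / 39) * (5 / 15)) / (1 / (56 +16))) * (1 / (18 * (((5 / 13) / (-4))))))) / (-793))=345252375 / 3590905862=0.10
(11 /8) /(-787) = -11 /6296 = -0.00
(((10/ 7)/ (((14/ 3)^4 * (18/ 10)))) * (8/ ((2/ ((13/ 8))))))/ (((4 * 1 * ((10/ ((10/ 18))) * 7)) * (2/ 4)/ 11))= 0.00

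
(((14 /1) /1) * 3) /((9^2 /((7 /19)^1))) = 98 /513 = 0.19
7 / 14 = 1 / 2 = 0.50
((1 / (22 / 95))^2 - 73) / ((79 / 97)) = -32301 / 484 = -66.74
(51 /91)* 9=459 /91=5.04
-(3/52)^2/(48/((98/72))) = -49/519168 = -0.00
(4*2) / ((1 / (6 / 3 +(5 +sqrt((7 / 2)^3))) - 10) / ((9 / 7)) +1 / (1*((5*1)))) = -1.06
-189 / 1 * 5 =-945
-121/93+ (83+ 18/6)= 7877/93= 84.70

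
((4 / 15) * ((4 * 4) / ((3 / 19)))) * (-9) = -1216 / 5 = -243.20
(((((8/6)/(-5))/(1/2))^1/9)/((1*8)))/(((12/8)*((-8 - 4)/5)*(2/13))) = 13/972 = 0.01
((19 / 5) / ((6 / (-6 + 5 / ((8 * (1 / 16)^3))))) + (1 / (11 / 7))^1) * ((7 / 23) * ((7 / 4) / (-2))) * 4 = -6541451 / 3795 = -1723.70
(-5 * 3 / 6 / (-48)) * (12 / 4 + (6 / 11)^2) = 665 / 3872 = 0.17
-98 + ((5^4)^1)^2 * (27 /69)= 3513371 /23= 152755.26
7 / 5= 1.40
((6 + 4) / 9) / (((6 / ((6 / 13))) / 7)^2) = 490 / 1521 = 0.32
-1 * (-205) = 205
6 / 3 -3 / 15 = 9 / 5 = 1.80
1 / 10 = 0.10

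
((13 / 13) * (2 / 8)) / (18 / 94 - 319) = -47 / 59936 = -0.00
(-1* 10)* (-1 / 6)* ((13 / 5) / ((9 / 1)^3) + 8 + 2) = 36463 / 2187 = 16.67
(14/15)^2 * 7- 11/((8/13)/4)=-29431/450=-65.40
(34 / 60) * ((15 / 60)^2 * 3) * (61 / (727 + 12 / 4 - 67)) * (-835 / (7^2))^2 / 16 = 8506145 / 47943168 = 0.18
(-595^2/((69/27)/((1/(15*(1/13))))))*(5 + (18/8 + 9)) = -179490675/92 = -1950985.60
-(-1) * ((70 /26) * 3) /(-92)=-105 /1196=-0.09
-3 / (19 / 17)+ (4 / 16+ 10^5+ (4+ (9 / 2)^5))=61922883 / 608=101846.85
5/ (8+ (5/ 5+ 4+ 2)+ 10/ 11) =11/ 35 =0.31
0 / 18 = 0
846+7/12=10159/12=846.58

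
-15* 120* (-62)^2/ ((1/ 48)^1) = -332121600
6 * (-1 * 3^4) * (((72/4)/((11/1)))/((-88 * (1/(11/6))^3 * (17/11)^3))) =1185921/78608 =15.09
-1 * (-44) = 44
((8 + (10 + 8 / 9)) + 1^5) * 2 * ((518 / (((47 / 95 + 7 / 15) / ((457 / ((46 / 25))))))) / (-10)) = -10063814075 / 18906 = -532307.95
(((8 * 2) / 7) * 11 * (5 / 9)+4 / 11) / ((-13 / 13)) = -9932 / 693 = -14.33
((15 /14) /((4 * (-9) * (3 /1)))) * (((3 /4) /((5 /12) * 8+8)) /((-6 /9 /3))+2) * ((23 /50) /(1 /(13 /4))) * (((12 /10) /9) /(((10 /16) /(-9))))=0.05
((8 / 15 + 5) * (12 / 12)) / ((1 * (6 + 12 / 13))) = 0.80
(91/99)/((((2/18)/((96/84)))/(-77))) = -728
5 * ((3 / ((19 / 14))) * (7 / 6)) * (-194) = -47530 / 19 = -2501.58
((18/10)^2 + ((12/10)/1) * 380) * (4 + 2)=2755.44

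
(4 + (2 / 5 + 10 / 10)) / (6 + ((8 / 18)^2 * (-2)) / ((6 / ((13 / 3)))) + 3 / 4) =78732 / 94255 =0.84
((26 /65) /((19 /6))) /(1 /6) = 72 /95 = 0.76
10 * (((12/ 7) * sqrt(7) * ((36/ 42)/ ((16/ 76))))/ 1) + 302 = 3420 * sqrt(7)/ 49 + 302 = 486.66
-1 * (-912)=912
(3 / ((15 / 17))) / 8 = 17 / 40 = 0.42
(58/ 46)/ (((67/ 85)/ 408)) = 1005720/ 1541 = 652.64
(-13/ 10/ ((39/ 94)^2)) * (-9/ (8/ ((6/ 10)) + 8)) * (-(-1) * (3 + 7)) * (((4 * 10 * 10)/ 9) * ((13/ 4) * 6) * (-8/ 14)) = -15778.57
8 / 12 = 2 / 3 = 0.67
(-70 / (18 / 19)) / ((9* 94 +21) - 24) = -665 / 7587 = -0.09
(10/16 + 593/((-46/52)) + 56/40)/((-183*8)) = 0.46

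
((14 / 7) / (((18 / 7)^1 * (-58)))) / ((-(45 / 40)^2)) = 224 / 21141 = 0.01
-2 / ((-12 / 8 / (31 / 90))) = 62 / 135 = 0.46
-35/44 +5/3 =115/132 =0.87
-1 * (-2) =2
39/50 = 0.78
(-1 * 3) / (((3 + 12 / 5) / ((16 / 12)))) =-0.74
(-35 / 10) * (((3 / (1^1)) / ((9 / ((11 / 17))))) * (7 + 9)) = -616 / 51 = -12.08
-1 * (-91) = 91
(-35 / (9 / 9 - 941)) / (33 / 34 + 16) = 119 / 54238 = 0.00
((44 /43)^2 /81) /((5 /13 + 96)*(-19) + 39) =-6292 /872404425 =-0.00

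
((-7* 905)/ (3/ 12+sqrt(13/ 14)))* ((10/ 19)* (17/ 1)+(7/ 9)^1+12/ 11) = 3608796100/ 182457-1031084600* sqrt(182)/ 182457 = -56458.76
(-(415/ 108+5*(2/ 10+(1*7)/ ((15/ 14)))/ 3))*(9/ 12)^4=-4881/ 1024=-4.77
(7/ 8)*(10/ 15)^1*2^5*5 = 280/ 3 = 93.33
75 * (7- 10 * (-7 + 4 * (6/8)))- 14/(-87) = 306689/87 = 3525.16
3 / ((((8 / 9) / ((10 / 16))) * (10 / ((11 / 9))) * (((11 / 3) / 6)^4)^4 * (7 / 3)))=8538717030229283328 / 29240737185909557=292.01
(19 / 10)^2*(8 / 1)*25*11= 7942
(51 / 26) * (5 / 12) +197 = 20573 / 104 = 197.82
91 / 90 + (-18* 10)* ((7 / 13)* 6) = -679217 / 1170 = -580.53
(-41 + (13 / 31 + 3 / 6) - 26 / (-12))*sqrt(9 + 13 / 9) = -3526*sqrt(94) / 279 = -122.53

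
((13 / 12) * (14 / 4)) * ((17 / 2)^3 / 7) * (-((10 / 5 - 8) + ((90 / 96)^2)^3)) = 1900585408033 / 1073741824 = 1770.06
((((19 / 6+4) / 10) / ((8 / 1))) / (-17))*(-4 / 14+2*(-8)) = 0.09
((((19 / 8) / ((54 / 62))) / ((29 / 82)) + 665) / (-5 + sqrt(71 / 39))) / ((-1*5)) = 2106929*sqrt(2769) / 14156640 + 27390077 / 943776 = 36.85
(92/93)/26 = 0.04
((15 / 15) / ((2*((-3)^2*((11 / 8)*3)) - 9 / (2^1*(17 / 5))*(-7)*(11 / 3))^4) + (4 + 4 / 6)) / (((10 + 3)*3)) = 13686171989960794 / 114377294308842279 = 0.12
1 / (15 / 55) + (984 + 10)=2993 / 3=997.67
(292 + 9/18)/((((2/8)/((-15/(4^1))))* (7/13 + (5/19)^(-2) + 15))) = -146.36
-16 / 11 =-1.45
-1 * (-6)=6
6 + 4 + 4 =14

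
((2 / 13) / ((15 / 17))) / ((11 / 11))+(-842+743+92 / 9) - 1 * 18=-62363 / 585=-106.60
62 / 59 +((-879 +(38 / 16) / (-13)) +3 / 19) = -102357715 / 116584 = -877.97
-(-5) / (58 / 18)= 45 / 29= 1.55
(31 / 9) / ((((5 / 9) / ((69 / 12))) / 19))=13547 / 20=677.35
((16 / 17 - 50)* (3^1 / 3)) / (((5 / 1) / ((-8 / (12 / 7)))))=3892 / 85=45.79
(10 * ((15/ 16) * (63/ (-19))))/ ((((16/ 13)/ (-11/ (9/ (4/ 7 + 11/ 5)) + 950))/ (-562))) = 16338937485/ 1216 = 13436626.22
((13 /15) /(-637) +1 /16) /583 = 719 /6856080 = 0.00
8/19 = 0.42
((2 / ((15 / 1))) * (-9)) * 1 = -6 / 5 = -1.20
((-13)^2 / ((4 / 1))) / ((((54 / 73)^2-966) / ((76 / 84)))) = -17111419 / 432171432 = -0.04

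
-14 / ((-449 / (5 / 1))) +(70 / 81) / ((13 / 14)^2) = 7118510 / 6146361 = 1.16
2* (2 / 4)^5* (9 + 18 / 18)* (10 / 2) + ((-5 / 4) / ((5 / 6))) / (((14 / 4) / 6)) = 31 / 56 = 0.55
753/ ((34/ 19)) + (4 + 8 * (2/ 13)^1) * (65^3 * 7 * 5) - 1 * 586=1709429383/ 34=50277334.79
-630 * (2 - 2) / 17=0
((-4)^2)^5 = 1048576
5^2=25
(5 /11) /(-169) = -5 /1859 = -0.00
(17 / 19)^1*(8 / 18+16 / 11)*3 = 3196 / 627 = 5.10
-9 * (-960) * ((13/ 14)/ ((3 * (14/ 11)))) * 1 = 102960/ 49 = 2101.22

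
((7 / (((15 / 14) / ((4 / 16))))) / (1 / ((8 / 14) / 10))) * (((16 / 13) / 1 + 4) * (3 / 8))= 119 / 650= 0.18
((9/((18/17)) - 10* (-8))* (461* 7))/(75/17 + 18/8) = 6473362/151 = 42869.95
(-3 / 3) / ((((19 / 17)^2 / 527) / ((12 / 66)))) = -304606 / 3971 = -76.71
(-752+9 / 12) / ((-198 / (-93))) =-93155 / 264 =-352.86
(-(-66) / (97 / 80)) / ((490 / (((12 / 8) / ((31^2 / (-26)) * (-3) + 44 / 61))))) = 1256112 / 841314271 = 0.00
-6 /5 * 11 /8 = -33 /20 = -1.65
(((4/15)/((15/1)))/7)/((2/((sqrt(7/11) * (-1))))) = -2 * sqrt(77)/17325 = -0.00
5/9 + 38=38.56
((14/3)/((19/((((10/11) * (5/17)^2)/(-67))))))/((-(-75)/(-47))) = 6580/36421803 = 0.00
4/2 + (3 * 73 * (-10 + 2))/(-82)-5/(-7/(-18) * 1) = 3016/287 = 10.51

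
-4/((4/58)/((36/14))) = -1044/7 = -149.14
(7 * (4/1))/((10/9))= 126/5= 25.20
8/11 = 0.73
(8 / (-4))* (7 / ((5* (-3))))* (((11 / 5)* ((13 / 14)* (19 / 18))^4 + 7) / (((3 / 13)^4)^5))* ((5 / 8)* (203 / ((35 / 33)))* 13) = 14351134871009361591281556570492116897 / 200876539188521548800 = 71442563322643162.94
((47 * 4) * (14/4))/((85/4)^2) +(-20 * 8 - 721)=-6354697/7225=-879.54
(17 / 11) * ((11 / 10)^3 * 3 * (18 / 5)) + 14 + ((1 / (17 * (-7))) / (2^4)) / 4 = 172385631 / 4760000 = 36.22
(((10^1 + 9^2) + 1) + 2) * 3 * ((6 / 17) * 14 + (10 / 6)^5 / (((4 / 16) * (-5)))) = -2076272 / 1377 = -1507.82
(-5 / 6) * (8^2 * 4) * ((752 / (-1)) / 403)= 398.08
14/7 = 2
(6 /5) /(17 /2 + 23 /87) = 0.14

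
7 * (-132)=-924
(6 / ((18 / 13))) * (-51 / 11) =-221 / 11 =-20.09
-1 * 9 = -9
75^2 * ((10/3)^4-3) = 6098125/9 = 677569.44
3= 3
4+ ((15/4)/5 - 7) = -9/4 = -2.25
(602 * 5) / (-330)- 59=-2248 / 33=-68.12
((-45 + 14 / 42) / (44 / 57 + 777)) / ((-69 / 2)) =0.00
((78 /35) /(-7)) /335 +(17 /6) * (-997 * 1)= -2824.83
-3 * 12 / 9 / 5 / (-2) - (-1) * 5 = 27 / 5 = 5.40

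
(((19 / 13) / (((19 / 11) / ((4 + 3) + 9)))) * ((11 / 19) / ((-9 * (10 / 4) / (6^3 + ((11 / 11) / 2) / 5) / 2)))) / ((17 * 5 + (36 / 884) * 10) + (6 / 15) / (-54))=-13335531 / 7564090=-1.76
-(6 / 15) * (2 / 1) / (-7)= 4 / 35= 0.11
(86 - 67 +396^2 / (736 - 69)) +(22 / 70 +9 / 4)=23967913 / 93380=256.67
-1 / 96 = -0.01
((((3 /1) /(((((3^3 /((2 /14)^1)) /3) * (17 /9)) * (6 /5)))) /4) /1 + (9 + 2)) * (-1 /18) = -10477 /17136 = -0.61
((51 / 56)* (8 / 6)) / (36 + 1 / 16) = 136 / 4039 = 0.03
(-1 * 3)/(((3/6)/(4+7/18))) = -79/3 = -26.33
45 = 45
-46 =-46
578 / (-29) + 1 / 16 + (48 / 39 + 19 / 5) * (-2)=-902691 / 30160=-29.93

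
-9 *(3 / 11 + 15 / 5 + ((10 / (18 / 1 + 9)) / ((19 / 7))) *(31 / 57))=-1076546 / 35739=-30.12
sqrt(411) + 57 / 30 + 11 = 129 / 10 + sqrt(411) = 33.17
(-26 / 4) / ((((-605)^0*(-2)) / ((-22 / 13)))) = -11 / 2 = -5.50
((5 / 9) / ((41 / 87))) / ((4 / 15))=725 / 164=4.42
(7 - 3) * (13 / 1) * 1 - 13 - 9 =30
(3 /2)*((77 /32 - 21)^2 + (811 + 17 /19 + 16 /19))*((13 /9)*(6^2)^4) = 640808668773 /152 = 4215846505.09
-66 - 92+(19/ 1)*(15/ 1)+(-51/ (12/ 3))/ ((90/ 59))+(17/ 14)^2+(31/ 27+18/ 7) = 6553387/ 52920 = 123.84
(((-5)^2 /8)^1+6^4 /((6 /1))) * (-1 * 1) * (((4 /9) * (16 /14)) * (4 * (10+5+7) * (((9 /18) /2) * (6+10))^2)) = -9872896 /63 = -156712.63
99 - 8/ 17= 1675/ 17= 98.53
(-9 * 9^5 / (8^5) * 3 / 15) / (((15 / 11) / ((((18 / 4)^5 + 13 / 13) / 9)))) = -12791804553 / 26214400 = -487.97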